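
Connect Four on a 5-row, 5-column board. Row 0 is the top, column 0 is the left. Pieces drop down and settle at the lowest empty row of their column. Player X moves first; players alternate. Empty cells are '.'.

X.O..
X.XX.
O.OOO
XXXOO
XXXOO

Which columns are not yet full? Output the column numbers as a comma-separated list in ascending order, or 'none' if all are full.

Answer: 1,3,4

Derivation:
col 0: top cell = 'X' → FULL
col 1: top cell = '.' → open
col 2: top cell = 'O' → FULL
col 3: top cell = '.' → open
col 4: top cell = '.' → open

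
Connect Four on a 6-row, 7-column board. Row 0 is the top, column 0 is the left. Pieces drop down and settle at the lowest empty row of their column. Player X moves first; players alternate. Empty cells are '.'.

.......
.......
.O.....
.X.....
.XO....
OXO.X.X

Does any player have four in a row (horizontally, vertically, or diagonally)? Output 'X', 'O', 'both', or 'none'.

none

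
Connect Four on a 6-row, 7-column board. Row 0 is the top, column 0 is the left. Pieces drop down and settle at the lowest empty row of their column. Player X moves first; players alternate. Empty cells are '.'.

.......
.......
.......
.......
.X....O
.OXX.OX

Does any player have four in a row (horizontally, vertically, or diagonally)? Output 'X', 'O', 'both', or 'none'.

none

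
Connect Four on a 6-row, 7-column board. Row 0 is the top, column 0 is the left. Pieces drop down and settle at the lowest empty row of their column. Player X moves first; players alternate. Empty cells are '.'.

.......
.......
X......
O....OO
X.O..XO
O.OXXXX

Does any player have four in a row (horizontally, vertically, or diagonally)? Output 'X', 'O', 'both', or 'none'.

X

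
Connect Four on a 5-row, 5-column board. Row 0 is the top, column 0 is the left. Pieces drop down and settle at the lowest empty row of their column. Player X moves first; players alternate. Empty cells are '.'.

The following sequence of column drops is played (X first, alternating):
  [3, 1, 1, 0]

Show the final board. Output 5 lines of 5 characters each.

Move 1: X drops in col 3, lands at row 4
Move 2: O drops in col 1, lands at row 4
Move 3: X drops in col 1, lands at row 3
Move 4: O drops in col 0, lands at row 4

Answer: .....
.....
.....
.X...
OO.X.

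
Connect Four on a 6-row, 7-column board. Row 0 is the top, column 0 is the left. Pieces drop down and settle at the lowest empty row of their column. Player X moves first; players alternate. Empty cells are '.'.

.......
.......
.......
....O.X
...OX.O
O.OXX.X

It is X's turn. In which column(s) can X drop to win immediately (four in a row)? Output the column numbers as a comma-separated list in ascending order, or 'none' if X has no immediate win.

Answer: 5

Derivation:
col 0: drop X → no win
col 1: drop X → no win
col 2: drop X → no win
col 3: drop X → no win
col 4: drop X → no win
col 5: drop X → WIN!
col 6: drop X → no win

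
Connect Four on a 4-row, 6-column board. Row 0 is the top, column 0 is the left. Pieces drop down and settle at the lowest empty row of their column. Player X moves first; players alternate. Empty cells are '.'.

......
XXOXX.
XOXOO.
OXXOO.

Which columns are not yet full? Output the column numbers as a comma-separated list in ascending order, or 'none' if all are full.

Answer: 0,1,2,3,4,5

Derivation:
col 0: top cell = '.' → open
col 1: top cell = '.' → open
col 2: top cell = '.' → open
col 3: top cell = '.' → open
col 4: top cell = '.' → open
col 5: top cell = '.' → open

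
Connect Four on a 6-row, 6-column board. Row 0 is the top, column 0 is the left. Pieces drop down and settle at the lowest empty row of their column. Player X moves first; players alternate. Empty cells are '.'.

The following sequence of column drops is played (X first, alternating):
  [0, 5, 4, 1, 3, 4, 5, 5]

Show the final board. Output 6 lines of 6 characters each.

Move 1: X drops in col 0, lands at row 5
Move 2: O drops in col 5, lands at row 5
Move 3: X drops in col 4, lands at row 5
Move 4: O drops in col 1, lands at row 5
Move 5: X drops in col 3, lands at row 5
Move 6: O drops in col 4, lands at row 4
Move 7: X drops in col 5, lands at row 4
Move 8: O drops in col 5, lands at row 3

Answer: ......
......
......
.....O
....OX
XO.XXO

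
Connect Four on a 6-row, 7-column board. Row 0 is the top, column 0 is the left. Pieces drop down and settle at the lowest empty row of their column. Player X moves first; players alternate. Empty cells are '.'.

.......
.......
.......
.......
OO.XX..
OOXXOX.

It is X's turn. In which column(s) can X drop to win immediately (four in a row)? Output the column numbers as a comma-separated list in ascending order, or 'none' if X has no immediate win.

col 0: drop X → no win
col 1: drop X → no win
col 2: drop X → no win
col 3: drop X → no win
col 4: drop X → no win
col 5: drop X → no win
col 6: drop X → no win

Answer: none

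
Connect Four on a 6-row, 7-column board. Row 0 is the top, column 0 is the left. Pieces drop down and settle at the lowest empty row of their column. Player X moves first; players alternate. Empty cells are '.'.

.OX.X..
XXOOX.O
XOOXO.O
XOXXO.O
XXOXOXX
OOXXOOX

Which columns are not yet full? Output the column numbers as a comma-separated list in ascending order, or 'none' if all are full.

col 0: top cell = '.' → open
col 1: top cell = 'O' → FULL
col 2: top cell = 'X' → FULL
col 3: top cell = '.' → open
col 4: top cell = 'X' → FULL
col 5: top cell = '.' → open
col 6: top cell = '.' → open

Answer: 0,3,5,6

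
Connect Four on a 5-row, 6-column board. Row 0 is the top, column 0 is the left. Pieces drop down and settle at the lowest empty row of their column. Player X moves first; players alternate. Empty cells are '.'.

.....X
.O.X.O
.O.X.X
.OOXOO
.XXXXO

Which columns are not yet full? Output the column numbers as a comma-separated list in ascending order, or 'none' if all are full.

Answer: 0,1,2,3,4

Derivation:
col 0: top cell = '.' → open
col 1: top cell = '.' → open
col 2: top cell = '.' → open
col 3: top cell = '.' → open
col 4: top cell = '.' → open
col 5: top cell = 'X' → FULL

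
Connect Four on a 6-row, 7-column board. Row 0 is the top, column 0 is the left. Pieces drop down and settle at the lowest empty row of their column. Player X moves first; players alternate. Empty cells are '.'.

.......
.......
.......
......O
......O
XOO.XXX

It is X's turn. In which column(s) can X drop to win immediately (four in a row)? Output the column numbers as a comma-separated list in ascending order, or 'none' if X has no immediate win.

Answer: 3

Derivation:
col 0: drop X → no win
col 1: drop X → no win
col 2: drop X → no win
col 3: drop X → WIN!
col 4: drop X → no win
col 5: drop X → no win
col 6: drop X → no win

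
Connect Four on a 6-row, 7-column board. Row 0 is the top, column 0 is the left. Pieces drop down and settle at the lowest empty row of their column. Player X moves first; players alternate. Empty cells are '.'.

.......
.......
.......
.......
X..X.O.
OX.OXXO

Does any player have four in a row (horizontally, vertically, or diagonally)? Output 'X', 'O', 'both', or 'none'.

none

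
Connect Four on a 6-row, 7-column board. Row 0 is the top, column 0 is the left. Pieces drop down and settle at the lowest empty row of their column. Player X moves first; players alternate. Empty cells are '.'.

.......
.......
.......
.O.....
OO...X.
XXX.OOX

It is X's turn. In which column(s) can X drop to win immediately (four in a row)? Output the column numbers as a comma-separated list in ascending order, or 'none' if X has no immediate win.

col 0: drop X → no win
col 1: drop X → no win
col 2: drop X → no win
col 3: drop X → WIN!
col 4: drop X → no win
col 5: drop X → no win
col 6: drop X → no win

Answer: 3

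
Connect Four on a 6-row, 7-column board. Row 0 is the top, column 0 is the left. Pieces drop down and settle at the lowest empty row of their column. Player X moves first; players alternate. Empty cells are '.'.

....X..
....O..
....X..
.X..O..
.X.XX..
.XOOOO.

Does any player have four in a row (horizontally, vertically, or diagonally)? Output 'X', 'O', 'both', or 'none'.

O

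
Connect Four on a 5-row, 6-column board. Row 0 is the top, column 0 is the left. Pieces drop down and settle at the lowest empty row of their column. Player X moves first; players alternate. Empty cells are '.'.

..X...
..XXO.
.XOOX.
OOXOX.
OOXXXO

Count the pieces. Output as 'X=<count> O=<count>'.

X=10 O=9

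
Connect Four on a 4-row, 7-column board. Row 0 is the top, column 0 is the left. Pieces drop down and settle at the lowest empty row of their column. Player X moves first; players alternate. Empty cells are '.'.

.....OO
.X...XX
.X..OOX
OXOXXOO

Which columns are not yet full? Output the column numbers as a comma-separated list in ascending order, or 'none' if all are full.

Answer: 0,1,2,3,4

Derivation:
col 0: top cell = '.' → open
col 1: top cell = '.' → open
col 2: top cell = '.' → open
col 3: top cell = '.' → open
col 4: top cell = '.' → open
col 5: top cell = 'O' → FULL
col 6: top cell = 'O' → FULL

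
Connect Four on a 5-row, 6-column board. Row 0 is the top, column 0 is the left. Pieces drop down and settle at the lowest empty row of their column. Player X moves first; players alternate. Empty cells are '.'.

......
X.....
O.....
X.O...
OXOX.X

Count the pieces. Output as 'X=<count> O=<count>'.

X=5 O=4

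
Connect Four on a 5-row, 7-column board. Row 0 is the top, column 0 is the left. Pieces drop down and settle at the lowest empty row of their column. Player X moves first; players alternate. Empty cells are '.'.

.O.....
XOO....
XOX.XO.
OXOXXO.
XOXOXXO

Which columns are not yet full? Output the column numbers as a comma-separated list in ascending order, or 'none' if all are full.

col 0: top cell = '.' → open
col 1: top cell = 'O' → FULL
col 2: top cell = '.' → open
col 3: top cell = '.' → open
col 4: top cell = '.' → open
col 5: top cell = '.' → open
col 6: top cell = '.' → open

Answer: 0,2,3,4,5,6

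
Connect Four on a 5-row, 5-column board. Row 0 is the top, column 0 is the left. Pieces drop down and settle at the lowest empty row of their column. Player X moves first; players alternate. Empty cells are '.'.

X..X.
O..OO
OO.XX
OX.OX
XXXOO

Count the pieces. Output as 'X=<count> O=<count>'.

X=9 O=9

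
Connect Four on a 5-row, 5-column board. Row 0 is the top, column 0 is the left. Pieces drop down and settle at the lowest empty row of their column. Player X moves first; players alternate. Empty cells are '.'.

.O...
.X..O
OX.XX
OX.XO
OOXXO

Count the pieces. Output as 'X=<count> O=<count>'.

X=8 O=8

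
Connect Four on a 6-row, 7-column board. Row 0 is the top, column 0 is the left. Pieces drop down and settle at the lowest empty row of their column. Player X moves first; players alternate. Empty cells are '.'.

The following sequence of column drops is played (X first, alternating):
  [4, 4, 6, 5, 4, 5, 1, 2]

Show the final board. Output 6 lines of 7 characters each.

Answer: .......
.......
.......
....X..
....OO.
.XO.XOX

Derivation:
Move 1: X drops in col 4, lands at row 5
Move 2: O drops in col 4, lands at row 4
Move 3: X drops in col 6, lands at row 5
Move 4: O drops in col 5, lands at row 5
Move 5: X drops in col 4, lands at row 3
Move 6: O drops in col 5, lands at row 4
Move 7: X drops in col 1, lands at row 5
Move 8: O drops in col 2, lands at row 5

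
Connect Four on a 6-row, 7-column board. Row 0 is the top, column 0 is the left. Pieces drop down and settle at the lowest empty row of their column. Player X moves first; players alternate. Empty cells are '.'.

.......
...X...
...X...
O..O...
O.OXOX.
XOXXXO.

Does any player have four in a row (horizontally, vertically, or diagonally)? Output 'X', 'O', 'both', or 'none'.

none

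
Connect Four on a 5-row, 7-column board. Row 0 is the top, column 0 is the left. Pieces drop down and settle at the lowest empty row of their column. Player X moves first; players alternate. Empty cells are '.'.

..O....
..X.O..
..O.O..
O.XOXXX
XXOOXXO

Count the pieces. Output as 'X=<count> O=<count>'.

X=9 O=9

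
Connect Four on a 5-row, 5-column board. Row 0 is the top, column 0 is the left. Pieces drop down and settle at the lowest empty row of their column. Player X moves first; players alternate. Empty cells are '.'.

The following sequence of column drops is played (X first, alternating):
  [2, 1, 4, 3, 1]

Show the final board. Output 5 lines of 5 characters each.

Answer: .....
.....
.....
.X...
.OXOX

Derivation:
Move 1: X drops in col 2, lands at row 4
Move 2: O drops in col 1, lands at row 4
Move 3: X drops in col 4, lands at row 4
Move 4: O drops in col 3, lands at row 4
Move 5: X drops in col 1, lands at row 3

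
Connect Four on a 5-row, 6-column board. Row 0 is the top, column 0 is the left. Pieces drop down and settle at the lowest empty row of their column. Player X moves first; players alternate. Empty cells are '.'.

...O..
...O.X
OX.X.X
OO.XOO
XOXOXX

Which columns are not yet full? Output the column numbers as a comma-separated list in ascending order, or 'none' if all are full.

Answer: 0,1,2,4,5

Derivation:
col 0: top cell = '.' → open
col 1: top cell = '.' → open
col 2: top cell = '.' → open
col 3: top cell = 'O' → FULL
col 4: top cell = '.' → open
col 5: top cell = '.' → open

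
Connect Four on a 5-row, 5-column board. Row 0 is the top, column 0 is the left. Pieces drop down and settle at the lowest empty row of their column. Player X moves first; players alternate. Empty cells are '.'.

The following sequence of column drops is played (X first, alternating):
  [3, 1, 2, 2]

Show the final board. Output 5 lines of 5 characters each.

Move 1: X drops in col 3, lands at row 4
Move 2: O drops in col 1, lands at row 4
Move 3: X drops in col 2, lands at row 4
Move 4: O drops in col 2, lands at row 3

Answer: .....
.....
.....
..O..
.OXX.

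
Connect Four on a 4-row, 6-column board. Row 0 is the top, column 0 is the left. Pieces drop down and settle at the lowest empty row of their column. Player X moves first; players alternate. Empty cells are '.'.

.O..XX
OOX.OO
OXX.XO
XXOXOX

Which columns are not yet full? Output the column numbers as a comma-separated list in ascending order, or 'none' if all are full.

col 0: top cell = '.' → open
col 1: top cell = 'O' → FULL
col 2: top cell = '.' → open
col 3: top cell = '.' → open
col 4: top cell = 'X' → FULL
col 5: top cell = 'X' → FULL

Answer: 0,2,3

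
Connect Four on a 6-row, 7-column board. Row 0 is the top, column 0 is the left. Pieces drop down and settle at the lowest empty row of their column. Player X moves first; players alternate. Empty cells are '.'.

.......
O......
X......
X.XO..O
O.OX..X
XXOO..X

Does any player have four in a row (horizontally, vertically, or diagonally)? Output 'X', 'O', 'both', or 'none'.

none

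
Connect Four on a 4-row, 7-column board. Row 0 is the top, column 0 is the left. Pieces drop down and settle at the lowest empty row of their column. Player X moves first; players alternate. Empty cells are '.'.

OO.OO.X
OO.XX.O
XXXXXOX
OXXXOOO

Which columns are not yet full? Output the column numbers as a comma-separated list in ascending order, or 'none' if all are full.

Answer: 2,5

Derivation:
col 0: top cell = 'O' → FULL
col 1: top cell = 'O' → FULL
col 2: top cell = '.' → open
col 3: top cell = 'O' → FULL
col 4: top cell = 'O' → FULL
col 5: top cell = '.' → open
col 6: top cell = 'X' → FULL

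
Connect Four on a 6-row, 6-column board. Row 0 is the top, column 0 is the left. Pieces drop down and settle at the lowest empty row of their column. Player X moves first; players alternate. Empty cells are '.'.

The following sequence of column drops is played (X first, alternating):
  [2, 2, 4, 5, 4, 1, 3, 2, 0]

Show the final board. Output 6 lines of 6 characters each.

Answer: ......
......
......
..O...
..O.X.
XOXXXO

Derivation:
Move 1: X drops in col 2, lands at row 5
Move 2: O drops in col 2, lands at row 4
Move 3: X drops in col 4, lands at row 5
Move 4: O drops in col 5, lands at row 5
Move 5: X drops in col 4, lands at row 4
Move 6: O drops in col 1, lands at row 5
Move 7: X drops in col 3, lands at row 5
Move 8: O drops in col 2, lands at row 3
Move 9: X drops in col 0, lands at row 5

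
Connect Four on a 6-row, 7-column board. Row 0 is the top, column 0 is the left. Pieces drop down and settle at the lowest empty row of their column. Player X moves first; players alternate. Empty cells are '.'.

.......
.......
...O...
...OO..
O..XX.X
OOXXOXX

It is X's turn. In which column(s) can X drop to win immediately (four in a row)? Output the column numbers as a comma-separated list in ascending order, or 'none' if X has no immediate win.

col 0: drop X → no win
col 1: drop X → no win
col 2: drop X → no win
col 3: drop X → no win
col 4: drop X → no win
col 5: drop X → WIN!
col 6: drop X → no win

Answer: 5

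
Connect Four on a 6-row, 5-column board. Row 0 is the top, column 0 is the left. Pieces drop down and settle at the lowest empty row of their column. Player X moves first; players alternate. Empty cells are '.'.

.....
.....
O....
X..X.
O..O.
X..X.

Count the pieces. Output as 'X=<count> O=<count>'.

X=4 O=3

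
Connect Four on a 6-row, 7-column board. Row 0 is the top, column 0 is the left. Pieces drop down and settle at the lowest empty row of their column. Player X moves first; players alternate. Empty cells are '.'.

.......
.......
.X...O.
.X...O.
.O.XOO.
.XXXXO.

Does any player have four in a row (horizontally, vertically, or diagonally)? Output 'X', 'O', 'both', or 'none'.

both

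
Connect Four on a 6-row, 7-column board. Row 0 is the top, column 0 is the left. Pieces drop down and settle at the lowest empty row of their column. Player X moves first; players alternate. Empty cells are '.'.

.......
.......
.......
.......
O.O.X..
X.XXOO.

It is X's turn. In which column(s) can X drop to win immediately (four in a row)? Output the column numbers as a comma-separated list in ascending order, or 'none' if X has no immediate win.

Answer: 1

Derivation:
col 0: drop X → no win
col 1: drop X → WIN!
col 2: drop X → no win
col 3: drop X → no win
col 4: drop X → no win
col 5: drop X → no win
col 6: drop X → no win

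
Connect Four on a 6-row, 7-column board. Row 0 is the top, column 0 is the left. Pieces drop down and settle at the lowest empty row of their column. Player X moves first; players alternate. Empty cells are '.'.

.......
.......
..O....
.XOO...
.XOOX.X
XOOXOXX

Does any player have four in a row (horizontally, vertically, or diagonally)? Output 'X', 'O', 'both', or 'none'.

O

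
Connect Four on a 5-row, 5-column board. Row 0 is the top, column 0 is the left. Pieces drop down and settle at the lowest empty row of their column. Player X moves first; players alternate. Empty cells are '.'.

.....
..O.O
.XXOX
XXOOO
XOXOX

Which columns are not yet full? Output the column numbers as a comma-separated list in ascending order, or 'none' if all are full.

Answer: 0,1,2,3,4

Derivation:
col 0: top cell = '.' → open
col 1: top cell = '.' → open
col 2: top cell = '.' → open
col 3: top cell = '.' → open
col 4: top cell = '.' → open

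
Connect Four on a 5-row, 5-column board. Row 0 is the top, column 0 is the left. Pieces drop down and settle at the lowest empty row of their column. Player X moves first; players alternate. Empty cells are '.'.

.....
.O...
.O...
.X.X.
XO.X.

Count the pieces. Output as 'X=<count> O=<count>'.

X=4 O=3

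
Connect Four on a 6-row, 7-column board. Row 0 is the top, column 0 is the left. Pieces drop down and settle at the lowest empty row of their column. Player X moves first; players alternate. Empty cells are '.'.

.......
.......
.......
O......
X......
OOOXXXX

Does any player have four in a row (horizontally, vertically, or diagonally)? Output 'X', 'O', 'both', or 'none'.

X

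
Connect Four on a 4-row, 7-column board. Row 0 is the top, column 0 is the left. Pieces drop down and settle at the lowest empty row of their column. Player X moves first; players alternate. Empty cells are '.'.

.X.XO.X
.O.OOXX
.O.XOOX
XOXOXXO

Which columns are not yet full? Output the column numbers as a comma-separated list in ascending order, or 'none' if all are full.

Answer: 0,2,5

Derivation:
col 0: top cell = '.' → open
col 1: top cell = 'X' → FULL
col 2: top cell = '.' → open
col 3: top cell = 'X' → FULL
col 4: top cell = 'O' → FULL
col 5: top cell = '.' → open
col 6: top cell = 'X' → FULL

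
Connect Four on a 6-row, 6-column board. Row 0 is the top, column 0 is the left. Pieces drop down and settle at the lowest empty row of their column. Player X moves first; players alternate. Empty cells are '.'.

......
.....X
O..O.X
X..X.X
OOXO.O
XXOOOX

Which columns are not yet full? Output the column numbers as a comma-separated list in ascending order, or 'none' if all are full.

col 0: top cell = '.' → open
col 1: top cell = '.' → open
col 2: top cell = '.' → open
col 3: top cell = '.' → open
col 4: top cell = '.' → open
col 5: top cell = '.' → open

Answer: 0,1,2,3,4,5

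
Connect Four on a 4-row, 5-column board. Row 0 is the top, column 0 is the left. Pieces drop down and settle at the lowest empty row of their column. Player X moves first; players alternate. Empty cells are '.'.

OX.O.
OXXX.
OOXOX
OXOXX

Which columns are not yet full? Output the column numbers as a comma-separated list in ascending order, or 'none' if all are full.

col 0: top cell = 'O' → FULL
col 1: top cell = 'X' → FULL
col 2: top cell = '.' → open
col 3: top cell = 'O' → FULL
col 4: top cell = '.' → open

Answer: 2,4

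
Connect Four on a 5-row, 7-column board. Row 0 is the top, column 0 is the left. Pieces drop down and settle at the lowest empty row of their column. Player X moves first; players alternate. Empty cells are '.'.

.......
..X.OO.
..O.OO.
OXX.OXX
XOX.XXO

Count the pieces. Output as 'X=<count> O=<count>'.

X=9 O=9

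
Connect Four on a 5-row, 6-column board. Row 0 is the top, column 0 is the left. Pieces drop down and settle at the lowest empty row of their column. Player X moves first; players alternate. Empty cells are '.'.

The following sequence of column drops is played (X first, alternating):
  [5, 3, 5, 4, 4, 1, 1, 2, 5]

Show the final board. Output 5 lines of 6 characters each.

Answer: ......
......
.....X
.X..XX
.OOOOX

Derivation:
Move 1: X drops in col 5, lands at row 4
Move 2: O drops in col 3, lands at row 4
Move 3: X drops in col 5, lands at row 3
Move 4: O drops in col 4, lands at row 4
Move 5: X drops in col 4, lands at row 3
Move 6: O drops in col 1, lands at row 4
Move 7: X drops in col 1, lands at row 3
Move 8: O drops in col 2, lands at row 4
Move 9: X drops in col 5, lands at row 2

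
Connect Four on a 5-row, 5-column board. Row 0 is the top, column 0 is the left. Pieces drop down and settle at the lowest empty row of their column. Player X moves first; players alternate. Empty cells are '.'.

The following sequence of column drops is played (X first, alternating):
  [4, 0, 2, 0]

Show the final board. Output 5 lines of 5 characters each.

Move 1: X drops in col 4, lands at row 4
Move 2: O drops in col 0, lands at row 4
Move 3: X drops in col 2, lands at row 4
Move 4: O drops in col 0, lands at row 3

Answer: .....
.....
.....
O....
O.X.X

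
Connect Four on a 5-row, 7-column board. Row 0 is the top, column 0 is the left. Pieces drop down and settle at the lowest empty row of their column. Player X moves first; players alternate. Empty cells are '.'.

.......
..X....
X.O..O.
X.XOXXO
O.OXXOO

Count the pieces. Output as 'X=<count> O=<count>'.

X=8 O=8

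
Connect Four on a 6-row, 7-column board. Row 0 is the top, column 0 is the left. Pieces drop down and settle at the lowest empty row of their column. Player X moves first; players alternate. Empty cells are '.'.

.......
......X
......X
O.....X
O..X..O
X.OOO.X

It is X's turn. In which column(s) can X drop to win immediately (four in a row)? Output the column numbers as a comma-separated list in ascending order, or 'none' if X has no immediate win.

Answer: 6

Derivation:
col 0: drop X → no win
col 1: drop X → no win
col 2: drop X → no win
col 3: drop X → no win
col 4: drop X → no win
col 5: drop X → no win
col 6: drop X → WIN!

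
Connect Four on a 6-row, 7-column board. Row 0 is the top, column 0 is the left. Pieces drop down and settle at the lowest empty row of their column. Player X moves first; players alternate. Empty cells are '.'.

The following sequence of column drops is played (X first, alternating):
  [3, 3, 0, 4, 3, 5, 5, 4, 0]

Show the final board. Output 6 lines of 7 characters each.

Move 1: X drops in col 3, lands at row 5
Move 2: O drops in col 3, lands at row 4
Move 3: X drops in col 0, lands at row 5
Move 4: O drops in col 4, lands at row 5
Move 5: X drops in col 3, lands at row 3
Move 6: O drops in col 5, lands at row 5
Move 7: X drops in col 5, lands at row 4
Move 8: O drops in col 4, lands at row 4
Move 9: X drops in col 0, lands at row 4

Answer: .......
.......
.......
...X...
X..OOX.
X..XOO.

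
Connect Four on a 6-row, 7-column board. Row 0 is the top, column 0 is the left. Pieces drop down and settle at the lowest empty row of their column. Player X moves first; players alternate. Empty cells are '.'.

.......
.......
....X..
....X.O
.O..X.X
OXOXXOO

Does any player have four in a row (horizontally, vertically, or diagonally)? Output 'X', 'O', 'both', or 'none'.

X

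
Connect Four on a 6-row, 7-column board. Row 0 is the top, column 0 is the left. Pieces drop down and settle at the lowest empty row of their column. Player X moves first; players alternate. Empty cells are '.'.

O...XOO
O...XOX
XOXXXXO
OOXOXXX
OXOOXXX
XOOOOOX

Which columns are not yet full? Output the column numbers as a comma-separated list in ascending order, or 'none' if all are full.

Answer: 1,2,3

Derivation:
col 0: top cell = 'O' → FULL
col 1: top cell = '.' → open
col 2: top cell = '.' → open
col 3: top cell = '.' → open
col 4: top cell = 'X' → FULL
col 5: top cell = 'O' → FULL
col 6: top cell = 'O' → FULL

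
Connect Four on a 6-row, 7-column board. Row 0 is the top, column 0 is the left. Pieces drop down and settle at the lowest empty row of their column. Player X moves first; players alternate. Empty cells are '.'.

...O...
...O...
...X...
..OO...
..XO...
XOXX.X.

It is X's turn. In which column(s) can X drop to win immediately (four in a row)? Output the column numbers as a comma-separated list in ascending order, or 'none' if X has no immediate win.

Answer: 4

Derivation:
col 0: drop X → no win
col 1: drop X → no win
col 2: drop X → no win
col 4: drop X → WIN!
col 5: drop X → no win
col 6: drop X → no win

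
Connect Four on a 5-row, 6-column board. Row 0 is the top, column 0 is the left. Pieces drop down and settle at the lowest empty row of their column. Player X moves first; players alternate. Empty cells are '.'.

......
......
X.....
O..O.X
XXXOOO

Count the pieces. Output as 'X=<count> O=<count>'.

X=5 O=5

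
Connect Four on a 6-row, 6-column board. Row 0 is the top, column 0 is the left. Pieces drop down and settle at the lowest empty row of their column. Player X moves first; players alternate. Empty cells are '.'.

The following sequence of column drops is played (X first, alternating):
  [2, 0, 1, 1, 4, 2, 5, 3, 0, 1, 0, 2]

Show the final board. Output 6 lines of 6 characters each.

Answer: ......
......
......
XOO...
XOO...
OXXOXX

Derivation:
Move 1: X drops in col 2, lands at row 5
Move 2: O drops in col 0, lands at row 5
Move 3: X drops in col 1, lands at row 5
Move 4: O drops in col 1, lands at row 4
Move 5: X drops in col 4, lands at row 5
Move 6: O drops in col 2, lands at row 4
Move 7: X drops in col 5, lands at row 5
Move 8: O drops in col 3, lands at row 5
Move 9: X drops in col 0, lands at row 4
Move 10: O drops in col 1, lands at row 3
Move 11: X drops in col 0, lands at row 3
Move 12: O drops in col 2, lands at row 3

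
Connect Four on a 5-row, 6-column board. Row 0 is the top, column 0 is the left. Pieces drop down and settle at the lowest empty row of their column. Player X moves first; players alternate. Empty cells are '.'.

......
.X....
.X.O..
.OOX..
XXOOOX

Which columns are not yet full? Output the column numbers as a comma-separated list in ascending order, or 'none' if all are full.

Answer: 0,1,2,3,4,5

Derivation:
col 0: top cell = '.' → open
col 1: top cell = '.' → open
col 2: top cell = '.' → open
col 3: top cell = '.' → open
col 4: top cell = '.' → open
col 5: top cell = '.' → open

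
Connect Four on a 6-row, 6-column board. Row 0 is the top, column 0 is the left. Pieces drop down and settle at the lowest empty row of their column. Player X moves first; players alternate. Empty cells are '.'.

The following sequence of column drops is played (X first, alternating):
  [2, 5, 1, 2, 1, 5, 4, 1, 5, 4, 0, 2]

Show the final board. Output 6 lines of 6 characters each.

Move 1: X drops in col 2, lands at row 5
Move 2: O drops in col 5, lands at row 5
Move 3: X drops in col 1, lands at row 5
Move 4: O drops in col 2, lands at row 4
Move 5: X drops in col 1, lands at row 4
Move 6: O drops in col 5, lands at row 4
Move 7: X drops in col 4, lands at row 5
Move 8: O drops in col 1, lands at row 3
Move 9: X drops in col 5, lands at row 3
Move 10: O drops in col 4, lands at row 4
Move 11: X drops in col 0, lands at row 5
Move 12: O drops in col 2, lands at row 3

Answer: ......
......
......
.OO..X
.XO.OO
XXX.XO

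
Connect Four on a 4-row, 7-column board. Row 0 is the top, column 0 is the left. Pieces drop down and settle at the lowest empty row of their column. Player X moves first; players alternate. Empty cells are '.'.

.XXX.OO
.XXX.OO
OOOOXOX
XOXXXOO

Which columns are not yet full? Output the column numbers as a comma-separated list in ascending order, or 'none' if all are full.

Answer: 0,4

Derivation:
col 0: top cell = '.' → open
col 1: top cell = 'X' → FULL
col 2: top cell = 'X' → FULL
col 3: top cell = 'X' → FULL
col 4: top cell = '.' → open
col 5: top cell = 'O' → FULL
col 6: top cell = 'O' → FULL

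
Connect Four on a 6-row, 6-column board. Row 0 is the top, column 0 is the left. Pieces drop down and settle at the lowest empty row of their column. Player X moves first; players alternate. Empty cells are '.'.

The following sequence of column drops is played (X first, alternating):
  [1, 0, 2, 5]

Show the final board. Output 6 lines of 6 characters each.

Move 1: X drops in col 1, lands at row 5
Move 2: O drops in col 0, lands at row 5
Move 3: X drops in col 2, lands at row 5
Move 4: O drops in col 5, lands at row 5

Answer: ......
......
......
......
......
OXX..O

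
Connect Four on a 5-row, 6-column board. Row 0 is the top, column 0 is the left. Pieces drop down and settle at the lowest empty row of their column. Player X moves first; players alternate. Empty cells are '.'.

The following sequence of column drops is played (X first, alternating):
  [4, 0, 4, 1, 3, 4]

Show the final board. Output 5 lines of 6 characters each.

Answer: ......
......
....O.
....X.
OO.XX.

Derivation:
Move 1: X drops in col 4, lands at row 4
Move 2: O drops in col 0, lands at row 4
Move 3: X drops in col 4, lands at row 3
Move 4: O drops in col 1, lands at row 4
Move 5: X drops in col 3, lands at row 4
Move 6: O drops in col 4, lands at row 2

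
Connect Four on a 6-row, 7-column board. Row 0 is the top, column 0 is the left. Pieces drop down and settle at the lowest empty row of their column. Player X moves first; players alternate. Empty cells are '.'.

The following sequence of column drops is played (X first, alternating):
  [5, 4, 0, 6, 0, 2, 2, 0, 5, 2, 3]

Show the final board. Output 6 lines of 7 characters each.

Answer: .......
.......
.......
O.O....
X.X..X.
X.OXOXO

Derivation:
Move 1: X drops in col 5, lands at row 5
Move 2: O drops in col 4, lands at row 5
Move 3: X drops in col 0, lands at row 5
Move 4: O drops in col 6, lands at row 5
Move 5: X drops in col 0, lands at row 4
Move 6: O drops in col 2, lands at row 5
Move 7: X drops in col 2, lands at row 4
Move 8: O drops in col 0, lands at row 3
Move 9: X drops in col 5, lands at row 4
Move 10: O drops in col 2, lands at row 3
Move 11: X drops in col 3, lands at row 5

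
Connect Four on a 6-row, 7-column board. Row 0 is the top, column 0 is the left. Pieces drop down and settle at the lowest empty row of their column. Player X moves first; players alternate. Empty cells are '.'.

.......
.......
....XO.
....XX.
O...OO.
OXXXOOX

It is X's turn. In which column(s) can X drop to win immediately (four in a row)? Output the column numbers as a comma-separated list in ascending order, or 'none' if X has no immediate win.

Answer: none

Derivation:
col 0: drop X → no win
col 1: drop X → no win
col 2: drop X → no win
col 3: drop X → no win
col 4: drop X → no win
col 5: drop X → no win
col 6: drop X → no win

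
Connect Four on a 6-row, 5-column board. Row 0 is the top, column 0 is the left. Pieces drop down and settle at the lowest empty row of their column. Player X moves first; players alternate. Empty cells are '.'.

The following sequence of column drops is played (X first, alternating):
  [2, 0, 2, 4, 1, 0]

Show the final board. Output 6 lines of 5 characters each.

Answer: .....
.....
.....
.....
O.X..
OXX.O

Derivation:
Move 1: X drops in col 2, lands at row 5
Move 2: O drops in col 0, lands at row 5
Move 3: X drops in col 2, lands at row 4
Move 4: O drops in col 4, lands at row 5
Move 5: X drops in col 1, lands at row 5
Move 6: O drops in col 0, lands at row 4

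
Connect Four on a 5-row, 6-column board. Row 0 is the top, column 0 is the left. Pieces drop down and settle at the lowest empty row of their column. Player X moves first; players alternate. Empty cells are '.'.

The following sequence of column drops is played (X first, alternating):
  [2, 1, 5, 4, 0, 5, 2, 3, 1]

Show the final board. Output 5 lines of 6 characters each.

Move 1: X drops in col 2, lands at row 4
Move 2: O drops in col 1, lands at row 4
Move 3: X drops in col 5, lands at row 4
Move 4: O drops in col 4, lands at row 4
Move 5: X drops in col 0, lands at row 4
Move 6: O drops in col 5, lands at row 3
Move 7: X drops in col 2, lands at row 3
Move 8: O drops in col 3, lands at row 4
Move 9: X drops in col 1, lands at row 3

Answer: ......
......
......
.XX..O
XOXOOX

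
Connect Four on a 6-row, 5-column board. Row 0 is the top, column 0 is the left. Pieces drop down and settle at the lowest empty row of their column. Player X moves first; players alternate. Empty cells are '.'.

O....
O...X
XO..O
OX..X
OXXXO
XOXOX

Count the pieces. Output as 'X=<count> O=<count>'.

X=10 O=9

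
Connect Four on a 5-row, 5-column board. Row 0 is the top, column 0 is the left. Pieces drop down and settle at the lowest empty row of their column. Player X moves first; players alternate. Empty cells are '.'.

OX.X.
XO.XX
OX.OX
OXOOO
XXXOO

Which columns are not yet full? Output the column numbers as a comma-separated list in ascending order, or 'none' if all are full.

col 0: top cell = 'O' → FULL
col 1: top cell = 'X' → FULL
col 2: top cell = '.' → open
col 3: top cell = 'X' → FULL
col 4: top cell = '.' → open

Answer: 2,4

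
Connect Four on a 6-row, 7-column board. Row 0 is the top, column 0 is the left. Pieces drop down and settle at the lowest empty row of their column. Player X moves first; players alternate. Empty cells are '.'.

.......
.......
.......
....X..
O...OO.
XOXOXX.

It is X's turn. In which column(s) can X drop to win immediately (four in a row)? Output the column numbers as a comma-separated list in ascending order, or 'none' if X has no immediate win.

col 0: drop X → no win
col 1: drop X → no win
col 2: drop X → no win
col 3: drop X → no win
col 4: drop X → no win
col 5: drop X → no win
col 6: drop X → no win

Answer: none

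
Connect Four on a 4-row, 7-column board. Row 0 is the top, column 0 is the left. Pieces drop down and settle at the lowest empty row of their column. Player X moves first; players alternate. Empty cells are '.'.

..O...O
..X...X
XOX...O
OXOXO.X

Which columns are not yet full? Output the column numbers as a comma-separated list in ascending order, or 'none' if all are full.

Answer: 0,1,3,4,5

Derivation:
col 0: top cell = '.' → open
col 1: top cell = '.' → open
col 2: top cell = 'O' → FULL
col 3: top cell = '.' → open
col 4: top cell = '.' → open
col 5: top cell = '.' → open
col 6: top cell = 'O' → FULL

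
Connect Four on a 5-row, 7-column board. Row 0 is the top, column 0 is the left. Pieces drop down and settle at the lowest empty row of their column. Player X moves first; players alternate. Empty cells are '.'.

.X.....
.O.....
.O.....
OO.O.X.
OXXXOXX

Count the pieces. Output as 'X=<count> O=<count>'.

X=7 O=7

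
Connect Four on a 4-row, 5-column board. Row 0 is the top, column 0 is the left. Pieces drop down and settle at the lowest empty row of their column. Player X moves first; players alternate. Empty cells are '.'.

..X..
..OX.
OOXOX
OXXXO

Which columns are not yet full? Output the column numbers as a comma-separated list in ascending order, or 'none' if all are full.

Answer: 0,1,3,4

Derivation:
col 0: top cell = '.' → open
col 1: top cell = '.' → open
col 2: top cell = 'X' → FULL
col 3: top cell = '.' → open
col 4: top cell = '.' → open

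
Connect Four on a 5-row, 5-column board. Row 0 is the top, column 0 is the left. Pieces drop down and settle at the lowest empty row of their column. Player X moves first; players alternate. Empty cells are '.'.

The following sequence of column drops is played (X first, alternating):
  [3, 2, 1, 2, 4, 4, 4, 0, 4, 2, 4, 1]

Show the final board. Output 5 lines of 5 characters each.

Answer: ....X
....X
..O.X
.OO.O
OXOXX

Derivation:
Move 1: X drops in col 3, lands at row 4
Move 2: O drops in col 2, lands at row 4
Move 3: X drops in col 1, lands at row 4
Move 4: O drops in col 2, lands at row 3
Move 5: X drops in col 4, lands at row 4
Move 6: O drops in col 4, lands at row 3
Move 7: X drops in col 4, lands at row 2
Move 8: O drops in col 0, lands at row 4
Move 9: X drops in col 4, lands at row 1
Move 10: O drops in col 2, lands at row 2
Move 11: X drops in col 4, lands at row 0
Move 12: O drops in col 1, lands at row 3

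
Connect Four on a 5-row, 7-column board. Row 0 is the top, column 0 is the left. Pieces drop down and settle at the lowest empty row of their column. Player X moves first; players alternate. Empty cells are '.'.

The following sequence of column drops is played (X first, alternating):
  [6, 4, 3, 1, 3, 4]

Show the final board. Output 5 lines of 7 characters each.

Move 1: X drops in col 6, lands at row 4
Move 2: O drops in col 4, lands at row 4
Move 3: X drops in col 3, lands at row 4
Move 4: O drops in col 1, lands at row 4
Move 5: X drops in col 3, lands at row 3
Move 6: O drops in col 4, lands at row 3

Answer: .......
.......
.......
...XO..
.O.XO.X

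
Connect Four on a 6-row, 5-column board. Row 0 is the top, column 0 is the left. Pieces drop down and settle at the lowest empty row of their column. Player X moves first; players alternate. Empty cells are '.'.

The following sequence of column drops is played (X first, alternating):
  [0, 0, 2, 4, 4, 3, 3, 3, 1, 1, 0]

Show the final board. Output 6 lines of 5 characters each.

Answer: .....
.....
.....
X..O.
OO.XX
XXXOO

Derivation:
Move 1: X drops in col 0, lands at row 5
Move 2: O drops in col 0, lands at row 4
Move 3: X drops in col 2, lands at row 5
Move 4: O drops in col 4, lands at row 5
Move 5: X drops in col 4, lands at row 4
Move 6: O drops in col 3, lands at row 5
Move 7: X drops in col 3, lands at row 4
Move 8: O drops in col 3, lands at row 3
Move 9: X drops in col 1, lands at row 5
Move 10: O drops in col 1, lands at row 4
Move 11: X drops in col 0, lands at row 3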